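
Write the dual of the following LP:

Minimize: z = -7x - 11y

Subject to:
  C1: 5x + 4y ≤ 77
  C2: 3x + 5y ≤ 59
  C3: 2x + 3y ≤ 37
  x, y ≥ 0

Primal min cᵀx s.t. Ax ≤ b, x ≥ 0  →  Dual max −bᵀy s.t. Aᵀy ≥ −c, y ≥ 0.

Maximize: z = -77y1 - 59y2 - 37y3

Subject to:
  5y1 + 3y2 + 2y3 ≥ 7
  4y1 + 5y2 + 3y3 ≥ 11
  y1, y2, y3 ≥ 0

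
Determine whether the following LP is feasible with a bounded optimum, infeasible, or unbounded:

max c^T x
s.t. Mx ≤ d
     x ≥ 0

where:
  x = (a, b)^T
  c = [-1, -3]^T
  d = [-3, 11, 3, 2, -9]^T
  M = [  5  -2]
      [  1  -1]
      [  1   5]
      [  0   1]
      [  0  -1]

Infeasible (no feasible solution exists)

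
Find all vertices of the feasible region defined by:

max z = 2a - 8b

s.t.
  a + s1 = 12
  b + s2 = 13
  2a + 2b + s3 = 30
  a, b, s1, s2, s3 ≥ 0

(0, 0), (12, 0), (12, 3), (2, 13), (0, 13)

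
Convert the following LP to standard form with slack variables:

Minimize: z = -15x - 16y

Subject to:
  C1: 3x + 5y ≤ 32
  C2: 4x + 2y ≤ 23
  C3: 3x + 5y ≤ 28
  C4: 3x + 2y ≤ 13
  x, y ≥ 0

min z = -15x - 16y

s.t.
  3x + 5y + s1 = 32
  4x + 2y + s2 = 23
  3x + 5y + s3 = 28
  3x + 2y + s4 = 13
  x, y, s1, s2, s3, s4 ≥ 0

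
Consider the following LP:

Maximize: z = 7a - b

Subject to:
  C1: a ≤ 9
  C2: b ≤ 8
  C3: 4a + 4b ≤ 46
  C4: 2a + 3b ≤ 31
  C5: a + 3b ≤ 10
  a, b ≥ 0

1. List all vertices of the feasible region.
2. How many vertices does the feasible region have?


1. (0, 0), (9, 0), (9, 0.3333), (0, 3.333)
2. 4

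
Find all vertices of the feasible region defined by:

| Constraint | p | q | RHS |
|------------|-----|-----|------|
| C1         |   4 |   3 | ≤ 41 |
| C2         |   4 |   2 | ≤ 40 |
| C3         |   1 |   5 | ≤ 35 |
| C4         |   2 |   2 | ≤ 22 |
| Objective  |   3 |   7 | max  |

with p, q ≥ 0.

(0, 0), (10, 0), (9.5, 1), (8, 3), (5, 6), (0, 7)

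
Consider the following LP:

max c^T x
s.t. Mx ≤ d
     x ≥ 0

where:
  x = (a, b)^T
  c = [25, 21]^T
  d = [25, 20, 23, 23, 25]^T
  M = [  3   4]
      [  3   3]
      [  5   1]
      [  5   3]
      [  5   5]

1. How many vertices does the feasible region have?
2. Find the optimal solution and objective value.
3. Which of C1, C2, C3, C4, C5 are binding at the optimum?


1. 4
2. a = 4, b = 1, z = 121
3. C4, C5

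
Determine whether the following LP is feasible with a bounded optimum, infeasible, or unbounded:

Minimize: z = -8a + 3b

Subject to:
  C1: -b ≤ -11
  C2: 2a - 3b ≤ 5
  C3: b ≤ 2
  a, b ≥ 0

Infeasible (no feasible solution exists)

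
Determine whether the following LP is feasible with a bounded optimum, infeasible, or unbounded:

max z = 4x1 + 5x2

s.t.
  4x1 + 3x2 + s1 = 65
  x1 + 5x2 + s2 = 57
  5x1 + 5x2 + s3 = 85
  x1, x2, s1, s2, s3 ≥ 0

Feasible with a bounded optimal solution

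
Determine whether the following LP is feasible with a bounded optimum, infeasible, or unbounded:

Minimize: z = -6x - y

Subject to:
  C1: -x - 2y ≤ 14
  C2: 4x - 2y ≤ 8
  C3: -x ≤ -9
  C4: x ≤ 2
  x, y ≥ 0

Infeasible (no feasible solution exists)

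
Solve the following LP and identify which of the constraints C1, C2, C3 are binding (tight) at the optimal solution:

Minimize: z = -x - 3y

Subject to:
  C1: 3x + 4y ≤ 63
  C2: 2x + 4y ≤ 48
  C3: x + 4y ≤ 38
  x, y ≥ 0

At x = 10, y = 7, compute slack b - a·x for each constraint:
  C1: 63 − 58 = 5  (slack)
  C2: 48 − 48 = 0  (binding)
  C3: 38 − 38 = 0  (binding)

Optimal: x = 10, y = 7
Binding: C2, C3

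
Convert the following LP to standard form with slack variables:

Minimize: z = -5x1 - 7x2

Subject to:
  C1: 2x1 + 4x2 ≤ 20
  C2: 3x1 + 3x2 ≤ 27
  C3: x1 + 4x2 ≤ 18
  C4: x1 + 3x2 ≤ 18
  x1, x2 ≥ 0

min z = -5x1 - 7x2

s.t.
  2x1 + 4x2 + s1 = 20
  3x1 + 3x2 + s2 = 27
  x1 + 4x2 + s3 = 18
  x1 + 3x2 + s4 = 18
  x1, x2, s1, s2, s3, s4 ≥ 0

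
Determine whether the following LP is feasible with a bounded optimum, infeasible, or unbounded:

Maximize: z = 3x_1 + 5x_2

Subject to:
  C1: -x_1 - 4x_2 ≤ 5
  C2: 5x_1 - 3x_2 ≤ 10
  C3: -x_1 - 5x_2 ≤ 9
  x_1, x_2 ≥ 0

Unbounded (objective can increase without bound)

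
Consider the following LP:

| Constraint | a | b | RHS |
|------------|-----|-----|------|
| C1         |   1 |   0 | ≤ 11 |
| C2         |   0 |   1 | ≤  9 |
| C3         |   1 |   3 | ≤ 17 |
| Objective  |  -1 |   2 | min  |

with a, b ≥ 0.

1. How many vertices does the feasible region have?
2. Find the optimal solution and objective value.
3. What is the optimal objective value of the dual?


1. 4
2. a = 11, b = 0, z = -11
3. -11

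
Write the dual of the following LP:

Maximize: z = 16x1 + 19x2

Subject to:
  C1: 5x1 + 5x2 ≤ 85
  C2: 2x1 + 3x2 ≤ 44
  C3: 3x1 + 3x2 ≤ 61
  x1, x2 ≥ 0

Primal max cᵀx s.t. Ax ≤ b, x ≥ 0  →  Dual min bᵀy s.t. Aᵀy ≥ c, y ≥ 0.

Minimize: z = 85y1 + 44y2 + 61y3

Subject to:
  5y1 + 2y2 + 3y3 ≥ 16
  5y1 + 3y2 + 3y3 ≥ 19
  y1, y2, y3 ≥ 0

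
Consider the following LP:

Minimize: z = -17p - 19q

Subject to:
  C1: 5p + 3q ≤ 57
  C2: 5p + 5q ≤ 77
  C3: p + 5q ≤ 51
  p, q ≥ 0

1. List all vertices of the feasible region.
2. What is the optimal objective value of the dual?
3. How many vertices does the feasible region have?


1. (0, 0), (11.4, 0), (6, 9), (0, 10.2)
2. -273
3. 4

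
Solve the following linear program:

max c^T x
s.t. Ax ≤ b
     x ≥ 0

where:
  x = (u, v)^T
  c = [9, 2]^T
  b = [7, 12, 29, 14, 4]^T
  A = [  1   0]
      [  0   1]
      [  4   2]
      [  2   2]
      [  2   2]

Evaluate the objective at each vertex of the feasible region:
  z(0, 0) = 0
  z(2, 0) = 18  ←
  z(0, 2) = 4
The maximum is at u = 2, v = 0.

u = 2, v = 0, z = 18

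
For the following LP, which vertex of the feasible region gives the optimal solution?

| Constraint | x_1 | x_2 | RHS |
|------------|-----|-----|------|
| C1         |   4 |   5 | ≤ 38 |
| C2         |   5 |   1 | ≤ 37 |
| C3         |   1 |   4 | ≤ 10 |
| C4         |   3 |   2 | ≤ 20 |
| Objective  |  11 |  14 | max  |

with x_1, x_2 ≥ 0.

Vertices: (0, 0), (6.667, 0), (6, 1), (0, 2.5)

Evaluate the objective at each vertex of the feasible region:
  z(0, 0) = 0
  z(6.667, 0) = 73.33
  z(6, 1) = 80  ←
  z(0, 2.5) = 35
The maximum is at x_1 = 6, x_2 = 1.

(6, 1)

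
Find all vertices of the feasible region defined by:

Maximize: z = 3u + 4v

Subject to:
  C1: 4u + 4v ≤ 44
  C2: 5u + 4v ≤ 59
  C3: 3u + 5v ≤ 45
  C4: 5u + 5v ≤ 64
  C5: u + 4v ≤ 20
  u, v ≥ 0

(0, 0), (11, 0), (8, 3), (0, 5)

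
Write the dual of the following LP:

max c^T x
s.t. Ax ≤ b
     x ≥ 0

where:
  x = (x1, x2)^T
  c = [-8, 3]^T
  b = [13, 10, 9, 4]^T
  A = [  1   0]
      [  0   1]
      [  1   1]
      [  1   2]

Primal max cᵀx s.t. Ax ≤ b, x ≥ 0  →  Dual min bᵀy s.t. Aᵀy ≥ c, y ≥ 0.

Minimize: z = 13y1 + 10y2 + 9y3 + 4y4

Subject to:
  y1 + y3 + y4 ≥ -8
  y2 + y3 + 2y4 ≥ 3
  y1, y2, y3, y4 ≥ 0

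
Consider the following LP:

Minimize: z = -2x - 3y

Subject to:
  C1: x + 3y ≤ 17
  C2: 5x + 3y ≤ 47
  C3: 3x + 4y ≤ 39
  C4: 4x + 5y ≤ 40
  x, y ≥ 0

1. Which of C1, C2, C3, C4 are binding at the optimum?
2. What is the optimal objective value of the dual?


1. C1, C4
2. -22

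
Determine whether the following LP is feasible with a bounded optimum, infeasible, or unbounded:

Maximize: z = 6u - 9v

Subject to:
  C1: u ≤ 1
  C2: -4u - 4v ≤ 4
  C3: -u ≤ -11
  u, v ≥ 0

Infeasible (no feasible solution exists)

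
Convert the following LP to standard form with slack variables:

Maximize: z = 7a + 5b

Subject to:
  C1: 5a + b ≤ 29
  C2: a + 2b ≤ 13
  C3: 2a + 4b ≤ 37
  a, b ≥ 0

max z = 7a + 5b

s.t.
  5a + b + s1 = 29
  a + 2b + s2 = 13
  2a + 4b + s3 = 37
  a, b, s1, s2, s3 ≥ 0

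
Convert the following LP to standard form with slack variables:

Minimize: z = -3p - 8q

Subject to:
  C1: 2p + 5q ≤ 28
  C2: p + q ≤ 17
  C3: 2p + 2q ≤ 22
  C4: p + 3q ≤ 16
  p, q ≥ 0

min z = -3p - 8q

s.t.
  2p + 5q + s1 = 28
  p + q + s2 = 17
  2p + 2q + s3 = 22
  p + 3q + s4 = 16
  p, q, s1, s2, s3, s4 ≥ 0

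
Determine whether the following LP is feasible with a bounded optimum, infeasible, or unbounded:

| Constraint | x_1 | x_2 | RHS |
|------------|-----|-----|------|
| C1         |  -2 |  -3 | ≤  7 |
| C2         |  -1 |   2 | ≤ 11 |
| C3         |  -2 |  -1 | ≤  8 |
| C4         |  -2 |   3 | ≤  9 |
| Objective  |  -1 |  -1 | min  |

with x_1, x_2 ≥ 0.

Unbounded (objective can decrease without bound)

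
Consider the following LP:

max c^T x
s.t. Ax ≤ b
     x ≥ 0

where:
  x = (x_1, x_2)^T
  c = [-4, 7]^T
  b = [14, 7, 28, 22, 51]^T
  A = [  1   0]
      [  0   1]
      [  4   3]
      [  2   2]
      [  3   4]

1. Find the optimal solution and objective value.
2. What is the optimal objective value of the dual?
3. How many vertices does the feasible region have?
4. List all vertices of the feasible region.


1. x_1 = 0, x_2 = 7, z = 49
2. 49
3. 4
4. (0, 0), (7, 0), (1.75, 7), (0, 7)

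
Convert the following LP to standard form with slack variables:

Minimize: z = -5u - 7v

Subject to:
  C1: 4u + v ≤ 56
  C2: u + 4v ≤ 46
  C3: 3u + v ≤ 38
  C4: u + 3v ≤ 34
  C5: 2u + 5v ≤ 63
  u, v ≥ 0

min z = -5u - 7v

s.t.
  4u + v + s1 = 56
  u + 4v + s2 = 46
  3u + v + s3 = 38
  u + 3v + s4 = 34
  2u + 5v + s5 = 63
  u, v, s1, s2, s3, s4, s5 ≥ 0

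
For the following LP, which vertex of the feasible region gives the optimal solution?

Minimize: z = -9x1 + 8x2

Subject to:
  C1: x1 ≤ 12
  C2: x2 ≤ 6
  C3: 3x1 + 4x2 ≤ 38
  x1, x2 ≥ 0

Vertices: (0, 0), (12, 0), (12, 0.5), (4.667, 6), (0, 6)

Evaluate the objective at each vertex of the feasible region:
  z(0, 0) = 0
  z(12, 0) = -108  ←
  z(12, 0.5) = -104
  z(4.667, 6) = 6
  z(0, 6) = 48
The minimum is at x1 = 12, x2 = 0.

(12, 0)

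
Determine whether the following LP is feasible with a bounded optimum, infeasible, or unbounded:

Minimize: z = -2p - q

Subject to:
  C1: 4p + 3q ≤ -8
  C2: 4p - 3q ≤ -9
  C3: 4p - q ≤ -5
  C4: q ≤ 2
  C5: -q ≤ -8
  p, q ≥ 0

Infeasible (no feasible solution exists)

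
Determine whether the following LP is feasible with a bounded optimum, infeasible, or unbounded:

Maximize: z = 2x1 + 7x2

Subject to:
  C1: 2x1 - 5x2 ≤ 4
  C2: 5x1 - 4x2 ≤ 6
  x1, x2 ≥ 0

Unbounded (objective can increase without bound)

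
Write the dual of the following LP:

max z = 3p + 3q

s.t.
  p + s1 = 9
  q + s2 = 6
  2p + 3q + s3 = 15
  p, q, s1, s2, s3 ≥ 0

Primal max cᵀx s.t. Ax ≤ b, x ≥ 0  →  Dual min bᵀy s.t. Aᵀy ≥ c, y ≥ 0.

Minimize: z = 9y1 + 6y2 + 15y3

Subject to:
  y1 + 2y3 ≥ 3
  y2 + 3y3 ≥ 3
  y1, y2, y3 ≥ 0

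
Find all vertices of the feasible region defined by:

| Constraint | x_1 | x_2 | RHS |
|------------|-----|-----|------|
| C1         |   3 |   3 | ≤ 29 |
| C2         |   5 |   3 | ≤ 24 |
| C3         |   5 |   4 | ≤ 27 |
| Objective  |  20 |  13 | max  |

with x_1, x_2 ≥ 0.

(0, 0), (4.8, 0), (3, 3), (0, 6.75)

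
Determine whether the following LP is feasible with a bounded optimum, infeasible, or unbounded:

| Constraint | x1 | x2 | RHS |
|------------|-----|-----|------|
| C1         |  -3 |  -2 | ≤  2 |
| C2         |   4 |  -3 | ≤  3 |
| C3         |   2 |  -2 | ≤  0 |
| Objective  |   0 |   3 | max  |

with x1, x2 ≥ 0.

Unbounded (objective can increase without bound)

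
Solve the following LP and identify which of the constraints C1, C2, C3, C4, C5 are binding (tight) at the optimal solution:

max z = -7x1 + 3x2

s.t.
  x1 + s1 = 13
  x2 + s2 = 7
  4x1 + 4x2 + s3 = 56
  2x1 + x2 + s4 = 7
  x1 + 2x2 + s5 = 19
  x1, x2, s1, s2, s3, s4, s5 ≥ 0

At x1 = 0, x2 = 7, compute slack b - a·x for each constraint:
  C1: 13 − 0 = 13  (slack)
  C2: 7 − 7 = 0  (binding)
  C3: 56 − 28 = 28  (slack)
  C4: 7 − 7 = 0  (binding)
  C5: 19 − 14 = 5  (slack)

Optimal: x1 = 0, x2 = 7
Binding: C2, C4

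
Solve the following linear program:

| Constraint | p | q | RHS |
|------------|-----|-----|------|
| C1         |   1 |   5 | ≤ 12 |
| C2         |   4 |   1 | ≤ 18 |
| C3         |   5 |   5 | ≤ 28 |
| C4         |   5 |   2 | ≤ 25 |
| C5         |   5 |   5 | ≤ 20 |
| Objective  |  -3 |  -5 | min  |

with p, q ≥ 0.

Evaluate the objective at each vertex of the feasible region:
  z(0, 0) = 0
  z(4, 0) = -12
  z(2, 2) = -16  ←
  z(0, 2.4) = -12
The minimum is at p = 2, q = 2.

p = 2, q = 2, z = -16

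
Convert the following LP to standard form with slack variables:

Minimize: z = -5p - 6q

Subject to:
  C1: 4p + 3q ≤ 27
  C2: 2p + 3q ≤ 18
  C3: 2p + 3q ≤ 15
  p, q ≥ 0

min z = -5p - 6q

s.t.
  4p + 3q + s1 = 27
  2p + 3q + s2 = 18
  2p + 3q + s3 = 15
  p, q, s1, s2, s3 ≥ 0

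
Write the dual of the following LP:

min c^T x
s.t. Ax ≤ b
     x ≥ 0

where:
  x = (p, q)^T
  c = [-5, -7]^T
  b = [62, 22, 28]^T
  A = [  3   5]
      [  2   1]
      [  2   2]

Primal min cᵀx s.t. Ax ≤ b, x ≥ 0  →  Dual max −bᵀy s.t. Aᵀy ≥ −c, y ≥ 0.

Maximize: z = -62y1 - 22y2 - 28y3

Subject to:
  3y1 + 2y2 + 2y3 ≥ 5
  5y1 + y2 + 2y3 ≥ 7
  y1, y2, y3 ≥ 0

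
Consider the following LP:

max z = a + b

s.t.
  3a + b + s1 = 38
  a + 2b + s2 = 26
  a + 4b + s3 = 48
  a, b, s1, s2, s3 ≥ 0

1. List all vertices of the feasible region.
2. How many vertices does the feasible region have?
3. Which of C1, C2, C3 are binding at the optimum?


1. (0, 0), (12.67, 0), (10, 8), (4, 11), (0, 12)
2. 5
3. C1, C2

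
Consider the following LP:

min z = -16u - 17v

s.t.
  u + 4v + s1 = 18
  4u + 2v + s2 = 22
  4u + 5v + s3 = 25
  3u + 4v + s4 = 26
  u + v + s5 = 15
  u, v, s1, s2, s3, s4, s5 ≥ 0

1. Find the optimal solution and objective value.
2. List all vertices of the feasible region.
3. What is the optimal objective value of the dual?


1. u = 5, v = 1, z = -97
2. (0, 0), (5.5, 0), (5, 1), (0.9091, 4.273), (0, 4.5)
3. -97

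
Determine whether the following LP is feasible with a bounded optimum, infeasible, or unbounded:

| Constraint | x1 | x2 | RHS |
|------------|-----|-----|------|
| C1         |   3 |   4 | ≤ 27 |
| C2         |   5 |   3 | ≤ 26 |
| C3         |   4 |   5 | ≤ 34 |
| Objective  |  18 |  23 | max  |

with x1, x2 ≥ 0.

Feasible with a bounded optimal solution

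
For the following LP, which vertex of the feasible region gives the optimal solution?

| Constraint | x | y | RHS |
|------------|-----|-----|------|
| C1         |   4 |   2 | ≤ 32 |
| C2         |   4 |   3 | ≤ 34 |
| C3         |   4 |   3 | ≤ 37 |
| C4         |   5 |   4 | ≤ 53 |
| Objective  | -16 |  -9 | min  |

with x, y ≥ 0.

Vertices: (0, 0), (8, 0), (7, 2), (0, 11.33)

Evaluate the objective at each vertex of the feasible region:
  z(0, 0) = 0
  z(8, 0) = -128
  z(7, 2) = -130  ←
  z(0, 11.33) = -102
The minimum is at x = 7, y = 2.

(7, 2)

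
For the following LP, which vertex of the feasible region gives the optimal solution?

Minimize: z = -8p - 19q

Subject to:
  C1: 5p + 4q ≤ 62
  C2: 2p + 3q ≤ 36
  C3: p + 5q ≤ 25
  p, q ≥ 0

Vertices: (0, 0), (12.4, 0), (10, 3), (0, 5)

Evaluate the objective at each vertex of the feasible region:
  z(0, 0) = 0
  z(12.4, 0) = -99.2
  z(10, 3) = -137  ←
  z(0, 5) = -95
The minimum is at p = 10, q = 3.

(10, 3)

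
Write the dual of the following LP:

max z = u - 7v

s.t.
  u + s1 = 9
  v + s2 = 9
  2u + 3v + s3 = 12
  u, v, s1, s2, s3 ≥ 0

Primal max cᵀx s.t. Ax ≤ b, x ≥ 0  →  Dual min bᵀy s.t. Aᵀy ≥ c, y ≥ 0.

Minimize: z = 9y1 + 9y2 + 12y3

Subject to:
  y1 + 2y3 ≥ 1
  y2 + 3y3 ≥ -7
  y1, y2, y3 ≥ 0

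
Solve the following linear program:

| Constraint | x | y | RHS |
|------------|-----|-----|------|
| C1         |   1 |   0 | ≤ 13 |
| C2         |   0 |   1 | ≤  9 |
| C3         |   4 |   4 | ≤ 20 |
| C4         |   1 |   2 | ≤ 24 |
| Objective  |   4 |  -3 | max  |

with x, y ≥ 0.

Evaluate the objective at each vertex of the feasible region:
  z(0, 0) = 0
  z(5, 0) = 20  ←
  z(0, 5) = -15
The maximum is at x = 5, y = 0.

x = 5, y = 0, z = 20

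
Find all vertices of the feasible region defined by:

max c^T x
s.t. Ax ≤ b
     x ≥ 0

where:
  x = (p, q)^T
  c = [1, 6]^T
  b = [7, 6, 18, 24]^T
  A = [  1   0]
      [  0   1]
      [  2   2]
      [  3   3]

(0, 0), (7, 0), (7, 1), (2, 6), (0, 6)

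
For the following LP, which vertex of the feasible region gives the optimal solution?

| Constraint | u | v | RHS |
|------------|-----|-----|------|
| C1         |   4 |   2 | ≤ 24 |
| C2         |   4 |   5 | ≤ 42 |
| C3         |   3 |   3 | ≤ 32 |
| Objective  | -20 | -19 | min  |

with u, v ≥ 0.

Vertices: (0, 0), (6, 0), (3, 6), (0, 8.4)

Evaluate the objective at each vertex of the feasible region:
  z(0, 0) = 0
  z(6, 0) = -120
  z(3, 6) = -174  ←
  z(0, 8.4) = -159.6
The minimum is at u = 3, v = 6.

(3, 6)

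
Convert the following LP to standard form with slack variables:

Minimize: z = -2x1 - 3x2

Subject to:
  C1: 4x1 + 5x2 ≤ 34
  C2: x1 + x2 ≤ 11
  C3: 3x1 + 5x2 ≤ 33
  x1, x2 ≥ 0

min z = -2x1 - 3x2

s.t.
  4x1 + 5x2 + s1 = 34
  x1 + x2 + s2 = 11
  3x1 + 5x2 + s3 = 33
  x1, x2, s1, s2, s3 ≥ 0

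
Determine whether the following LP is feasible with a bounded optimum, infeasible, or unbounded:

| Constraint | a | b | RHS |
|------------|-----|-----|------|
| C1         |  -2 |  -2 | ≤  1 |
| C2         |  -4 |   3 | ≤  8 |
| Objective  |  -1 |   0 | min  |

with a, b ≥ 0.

Unbounded (objective can decrease without bound)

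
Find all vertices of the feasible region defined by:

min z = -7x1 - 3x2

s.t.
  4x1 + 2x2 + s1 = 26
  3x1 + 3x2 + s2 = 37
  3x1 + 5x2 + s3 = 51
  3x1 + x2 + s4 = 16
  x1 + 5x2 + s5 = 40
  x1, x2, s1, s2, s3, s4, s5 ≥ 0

(0, 0), (5.333, 0), (3, 7), (2.778, 7.444), (0, 8)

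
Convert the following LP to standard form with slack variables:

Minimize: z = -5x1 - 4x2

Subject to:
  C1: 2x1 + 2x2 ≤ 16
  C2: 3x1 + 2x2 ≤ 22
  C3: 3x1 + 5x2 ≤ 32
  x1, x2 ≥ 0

min z = -5x1 - 4x2

s.t.
  2x1 + 2x2 + s1 = 16
  3x1 + 2x2 + s2 = 22
  3x1 + 5x2 + s3 = 32
  x1, x2, s1, s2, s3 ≥ 0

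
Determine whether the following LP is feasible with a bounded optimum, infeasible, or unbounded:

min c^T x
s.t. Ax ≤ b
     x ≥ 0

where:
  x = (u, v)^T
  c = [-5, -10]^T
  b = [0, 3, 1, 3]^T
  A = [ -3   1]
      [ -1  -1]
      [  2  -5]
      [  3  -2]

Unbounded (objective can decrease without bound)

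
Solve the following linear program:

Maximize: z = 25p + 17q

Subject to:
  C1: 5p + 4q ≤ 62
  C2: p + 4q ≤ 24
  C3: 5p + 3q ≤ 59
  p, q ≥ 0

Evaluate the objective at each vertex of the feasible region:
  z(0, 0) = 0
  z(11.8, 0) = 295
  z(10, 3) = 301  ←
  z(9.5, 3.625) = 299.1
  z(0, 6) = 102
The maximum is at p = 10, q = 3.

p = 10, q = 3, z = 301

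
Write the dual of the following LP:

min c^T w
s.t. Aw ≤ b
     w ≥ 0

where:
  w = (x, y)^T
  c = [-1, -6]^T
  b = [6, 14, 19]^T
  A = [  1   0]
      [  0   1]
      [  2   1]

Primal min cᵀx s.t. Ax ≤ b, x ≥ 0  →  Dual max −bᵀy s.t. Aᵀy ≥ −c, y ≥ 0.

Maximize: z = -6y1 - 14y2 - 19y3

Subject to:
  y1 + 2y3 ≥ 1
  y2 + y3 ≥ 6
  y1, y2, y3 ≥ 0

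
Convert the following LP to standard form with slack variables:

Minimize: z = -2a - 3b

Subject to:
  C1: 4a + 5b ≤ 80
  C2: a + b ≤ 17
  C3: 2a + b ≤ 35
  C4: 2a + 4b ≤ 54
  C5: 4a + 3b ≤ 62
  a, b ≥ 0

min z = -2a - 3b

s.t.
  4a + 5b + s1 = 80
  a + b + s2 = 17
  2a + b + s3 = 35
  2a + 4b + s4 = 54
  4a + 3b + s5 = 62
  a, b, s1, s2, s3, s4, s5 ≥ 0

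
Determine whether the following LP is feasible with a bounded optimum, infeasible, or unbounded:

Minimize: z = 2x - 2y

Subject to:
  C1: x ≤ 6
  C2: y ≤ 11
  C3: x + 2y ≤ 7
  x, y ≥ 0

Feasible with a bounded optimal solution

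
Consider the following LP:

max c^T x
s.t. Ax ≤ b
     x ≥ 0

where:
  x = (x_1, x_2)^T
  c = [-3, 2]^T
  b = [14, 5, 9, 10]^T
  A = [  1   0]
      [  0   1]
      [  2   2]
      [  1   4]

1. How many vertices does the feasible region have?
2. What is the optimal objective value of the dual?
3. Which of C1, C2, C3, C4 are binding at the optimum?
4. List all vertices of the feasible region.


1. 4
2. 5
3. C4
4. (0, 0), (4.5, 0), (2.667, 1.833), (0, 2.5)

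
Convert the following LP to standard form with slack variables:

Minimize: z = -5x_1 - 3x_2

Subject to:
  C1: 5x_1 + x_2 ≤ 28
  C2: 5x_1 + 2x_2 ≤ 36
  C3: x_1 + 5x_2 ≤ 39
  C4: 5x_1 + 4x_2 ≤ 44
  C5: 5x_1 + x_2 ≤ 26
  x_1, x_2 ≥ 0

min z = -5x_1 - 3x_2

s.t.
  5x_1 + x_2 + s1 = 28
  5x_1 + 2x_2 + s2 = 36
  x_1 + 5x_2 + s3 = 39
  5x_1 + 4x_2 + s4 = 44
  5x_1 + x_2 + s5 = 26
  x_1, x_2, s1, s2, s3, s4, s5 ≥ 0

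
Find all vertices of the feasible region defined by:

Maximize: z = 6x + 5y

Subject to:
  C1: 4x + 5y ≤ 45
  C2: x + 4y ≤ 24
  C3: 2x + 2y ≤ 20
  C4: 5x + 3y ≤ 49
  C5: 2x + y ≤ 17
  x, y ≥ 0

(0, 0), (8.5, 0), (7, 3), (5.333, 4.667), (0, 6)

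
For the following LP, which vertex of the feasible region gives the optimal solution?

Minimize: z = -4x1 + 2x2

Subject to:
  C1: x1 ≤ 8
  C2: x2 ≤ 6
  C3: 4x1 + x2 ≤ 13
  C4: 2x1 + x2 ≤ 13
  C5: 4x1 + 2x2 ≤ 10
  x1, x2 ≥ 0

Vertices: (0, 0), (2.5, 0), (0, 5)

Evaluate the objective at each vertex of the feasible region:
  z(0, 0) = 0
  z(2.5, 0) = -10  ←
  z(0, 5) = 10
The minimum is at x1 = 2.5, x2 = 0.

(2.5, 0)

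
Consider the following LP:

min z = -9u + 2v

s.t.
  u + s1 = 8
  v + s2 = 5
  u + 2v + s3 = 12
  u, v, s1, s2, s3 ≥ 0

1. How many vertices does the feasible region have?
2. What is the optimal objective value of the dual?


1. 5
2. -72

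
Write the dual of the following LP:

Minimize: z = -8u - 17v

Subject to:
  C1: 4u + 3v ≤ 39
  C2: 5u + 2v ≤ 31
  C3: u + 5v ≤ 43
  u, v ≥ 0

Primal min cᵀx s.t. Ax ≤ b, x ≥ 0  →  Dual max −bᵀy s.t. Aᵀy ≥ −c, y ≥ 0.

Maximize: z = -39y1 - 31y2 - 43y3

Subject to:
  4y1 + 5y2 + y3 ≥ 8
  3y1 + 2y2 + 5y3 ≥ 17
  y1, y2, y3 ≥ 0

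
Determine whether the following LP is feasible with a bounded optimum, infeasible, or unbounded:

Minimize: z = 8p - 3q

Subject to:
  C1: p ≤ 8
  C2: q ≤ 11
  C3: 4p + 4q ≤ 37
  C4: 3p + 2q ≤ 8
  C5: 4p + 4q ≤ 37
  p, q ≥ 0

Feasible with a bounded optimal solution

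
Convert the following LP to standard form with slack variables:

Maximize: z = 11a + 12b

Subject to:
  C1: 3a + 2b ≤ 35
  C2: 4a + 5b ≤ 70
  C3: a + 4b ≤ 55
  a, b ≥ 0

max z = 11a + 12b

s.t.
  3a + 2b + s1 = 35
  4a + 5b + s2 = 70
  a + 4b + s3 = 55
  a, b, s1, s2, s3 ≥ 0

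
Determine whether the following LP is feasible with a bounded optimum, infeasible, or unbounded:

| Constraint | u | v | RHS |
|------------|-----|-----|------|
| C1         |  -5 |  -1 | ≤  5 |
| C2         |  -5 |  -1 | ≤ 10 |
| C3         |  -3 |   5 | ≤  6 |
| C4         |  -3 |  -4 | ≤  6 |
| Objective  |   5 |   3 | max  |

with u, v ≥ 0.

Unbounded (objective can increase without bound)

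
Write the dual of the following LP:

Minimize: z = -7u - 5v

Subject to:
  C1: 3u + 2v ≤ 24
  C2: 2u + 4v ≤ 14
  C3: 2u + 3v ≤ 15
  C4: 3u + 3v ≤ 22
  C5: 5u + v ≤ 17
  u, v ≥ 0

Primal min cᵀx s.t. Ax ≤ b, x ≥ 0  →  Dual max −bᵀy s.t. Aᵀy ≥ −c, y ≥ 0.

Maximize: z = -24y1 - 14y2 - 15y3 - 22y4 - 17y5

Subject to:
  3y1 + 2y2 + 2y3 + 3y4 + 5y5 ≥ 7
  2y1 + 4y2 + 3y3 + 3y4 + y5 ≥ 5
  y1, y2, y3, y4, y5 ≥ 0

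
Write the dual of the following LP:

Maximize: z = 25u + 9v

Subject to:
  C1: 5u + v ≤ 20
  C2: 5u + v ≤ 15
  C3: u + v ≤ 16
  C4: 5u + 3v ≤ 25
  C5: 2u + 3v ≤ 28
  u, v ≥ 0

Primal max cᵀx s.t. Ax ≤ b, x ≥ 0  →  Dual min bᵀy s.t. Aᵀy ≥ c, y ≥ 0.

Minimize: z = 20y1 + 15y2 + 16y3 + 25y4 + 28y5

Subject to:
  5y1 + 5y2 + y3 + 5y4 + 2y5 ≥ 25
  y1 + y2 + y3 + 3y4 + 3y5 ≥ 9
  y1, y2, y3, y4, y5 ≥ 0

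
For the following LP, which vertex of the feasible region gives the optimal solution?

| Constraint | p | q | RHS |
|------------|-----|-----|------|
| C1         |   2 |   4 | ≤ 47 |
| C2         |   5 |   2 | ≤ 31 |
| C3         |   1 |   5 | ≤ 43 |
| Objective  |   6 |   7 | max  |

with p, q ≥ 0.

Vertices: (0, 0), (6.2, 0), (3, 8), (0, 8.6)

Evaluate the objective at each vertex of the feasible region:
  z(0, 0) = 0
  z(6.2, 0) = 37.2
  z(3, 8) = 74  ←
  z(0, 8.6) = 60.2
The maximum is at p = 3, q = 8.

(3, 8)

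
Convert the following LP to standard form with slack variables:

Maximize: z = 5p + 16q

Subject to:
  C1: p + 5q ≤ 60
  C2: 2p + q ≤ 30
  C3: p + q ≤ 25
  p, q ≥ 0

max z = 5p + 16q

s.t.
  p + 5q + s1 = 60
  2p + q + s2 = 30
  p + q + s3 = 25
  p, q, s1, s2, s3 ≥ 0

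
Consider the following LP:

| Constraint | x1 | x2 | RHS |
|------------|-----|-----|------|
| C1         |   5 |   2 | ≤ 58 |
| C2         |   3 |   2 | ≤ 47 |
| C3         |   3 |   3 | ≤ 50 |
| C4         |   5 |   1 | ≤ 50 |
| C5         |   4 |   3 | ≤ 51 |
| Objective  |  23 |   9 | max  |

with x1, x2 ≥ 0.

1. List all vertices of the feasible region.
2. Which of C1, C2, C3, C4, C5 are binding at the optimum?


1. (0, 0), (10, 0), (9, 5), (1, 15.67), (0, 16.67)
2. C4, C5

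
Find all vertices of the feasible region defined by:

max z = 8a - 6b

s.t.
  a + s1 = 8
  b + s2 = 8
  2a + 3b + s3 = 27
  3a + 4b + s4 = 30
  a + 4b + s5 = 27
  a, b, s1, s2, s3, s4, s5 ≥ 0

(0, 0), (8, 0), (8, 1.5), (1.5, 6.375), (0, 6.75)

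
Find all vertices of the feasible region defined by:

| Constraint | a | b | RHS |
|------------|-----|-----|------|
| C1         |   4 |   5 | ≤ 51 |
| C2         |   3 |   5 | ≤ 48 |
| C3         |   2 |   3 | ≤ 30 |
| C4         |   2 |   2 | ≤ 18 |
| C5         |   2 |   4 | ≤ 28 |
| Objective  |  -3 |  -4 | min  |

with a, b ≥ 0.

(0, 0), (9, 0), (4, 5), (0, 7)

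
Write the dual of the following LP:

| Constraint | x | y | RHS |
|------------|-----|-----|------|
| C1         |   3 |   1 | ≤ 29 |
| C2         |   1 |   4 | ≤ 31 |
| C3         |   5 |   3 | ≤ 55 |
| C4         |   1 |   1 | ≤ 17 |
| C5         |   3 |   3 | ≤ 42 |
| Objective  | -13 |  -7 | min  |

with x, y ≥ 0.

Primal min cᵀx s.t. Ax ≤ b, x ≥ 0  →  Dual max −bᵀy s.t. Aᵀy ≥ −c, y ≥ 0.

Maximize: z = -29y1 - 31y2 - 55y3 - 17y4 - 42y5

Subject to:
  3y1 + y2 + 5y3 + y4 + 3y5 ≥ 13
  y1 + 4y2 + 3y3 + y4 + 3y5 ≥ 7
  y1, y2, y3, y4, y5 ≥ 0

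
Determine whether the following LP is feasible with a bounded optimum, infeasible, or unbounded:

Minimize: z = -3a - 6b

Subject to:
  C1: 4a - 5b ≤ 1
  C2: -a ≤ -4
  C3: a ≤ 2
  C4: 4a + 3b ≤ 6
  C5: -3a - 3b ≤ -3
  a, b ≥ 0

Infeasible (no feasible solution exists)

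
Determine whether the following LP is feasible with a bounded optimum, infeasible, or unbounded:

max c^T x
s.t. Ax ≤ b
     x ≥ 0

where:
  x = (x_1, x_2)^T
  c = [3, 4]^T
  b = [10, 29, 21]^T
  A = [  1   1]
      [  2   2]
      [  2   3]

Feasible with a bounded optimal solution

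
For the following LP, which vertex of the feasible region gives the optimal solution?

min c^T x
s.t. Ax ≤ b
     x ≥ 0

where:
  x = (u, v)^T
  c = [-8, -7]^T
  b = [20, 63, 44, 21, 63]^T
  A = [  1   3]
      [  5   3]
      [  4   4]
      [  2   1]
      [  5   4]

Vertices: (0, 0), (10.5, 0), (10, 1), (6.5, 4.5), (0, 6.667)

Evaluate the objective at each vertex of the feasible region:
  z(0, 0) = 0
  z(10.5, 0) = -84
  z(10, 1) = -87  ←
  z(6.5, 4.5) = -83.5
  z(0, 6.667) = -46.67
The minimum is at u = 10, v = 1.

(10, 1)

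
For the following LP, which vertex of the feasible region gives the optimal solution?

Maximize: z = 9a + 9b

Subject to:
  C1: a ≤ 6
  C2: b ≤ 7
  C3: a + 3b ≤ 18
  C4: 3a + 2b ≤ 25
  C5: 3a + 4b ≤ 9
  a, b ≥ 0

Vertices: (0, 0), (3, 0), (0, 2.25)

Evaluate the objective at each vertex of the feasible region:
  z(0, 0) = 0
  z(3, 0) = 27  ←
  z(0, 2.25) = 20.25
The maximum is at a = 3, b = 0.

(3, 0)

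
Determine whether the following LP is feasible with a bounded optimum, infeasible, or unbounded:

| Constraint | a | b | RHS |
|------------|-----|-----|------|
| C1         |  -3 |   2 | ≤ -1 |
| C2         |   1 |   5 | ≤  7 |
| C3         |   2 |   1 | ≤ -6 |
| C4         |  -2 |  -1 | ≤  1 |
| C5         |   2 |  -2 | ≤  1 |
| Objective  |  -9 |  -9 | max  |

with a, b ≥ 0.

Infeasible (no feasible solution exists)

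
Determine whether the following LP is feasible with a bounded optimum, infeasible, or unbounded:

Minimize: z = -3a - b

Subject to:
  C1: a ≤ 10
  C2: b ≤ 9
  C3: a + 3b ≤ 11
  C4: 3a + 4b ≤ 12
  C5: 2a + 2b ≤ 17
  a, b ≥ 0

Feasible with a bounded optimal solution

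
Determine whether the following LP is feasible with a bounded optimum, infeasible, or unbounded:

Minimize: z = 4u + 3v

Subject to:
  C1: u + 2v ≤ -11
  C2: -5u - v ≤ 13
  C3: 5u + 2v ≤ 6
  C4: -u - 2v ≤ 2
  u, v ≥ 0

Infeasible (no feasible solution exists)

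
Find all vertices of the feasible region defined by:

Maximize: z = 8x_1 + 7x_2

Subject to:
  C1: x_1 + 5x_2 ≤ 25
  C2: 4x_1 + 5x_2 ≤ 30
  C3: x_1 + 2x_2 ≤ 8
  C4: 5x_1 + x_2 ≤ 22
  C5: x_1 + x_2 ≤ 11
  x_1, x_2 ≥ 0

(0, 0), (4.4, 0), (4, 2), (0, 4)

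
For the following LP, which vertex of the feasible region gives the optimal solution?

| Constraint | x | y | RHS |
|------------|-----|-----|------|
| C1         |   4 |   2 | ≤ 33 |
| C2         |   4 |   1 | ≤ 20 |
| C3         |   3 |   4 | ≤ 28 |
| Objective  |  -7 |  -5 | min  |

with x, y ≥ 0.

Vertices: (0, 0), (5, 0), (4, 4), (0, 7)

Evaluate the objective at each vertex of the feasible region:
  z(0, 0) = 0
  z(5, 0) = -35
  z(4, 4) = -48  ←
  z(0, 7) = -35
The minimum is at x = 4, y = 4.

(4, 4)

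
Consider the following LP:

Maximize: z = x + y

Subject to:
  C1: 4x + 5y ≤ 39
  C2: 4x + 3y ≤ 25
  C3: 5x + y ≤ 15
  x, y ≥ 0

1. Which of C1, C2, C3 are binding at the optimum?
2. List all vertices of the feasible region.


1. C1, C2
2. (0, 0), (3, 0), (1.818, 5.909), (1, 7), (0, 7.8)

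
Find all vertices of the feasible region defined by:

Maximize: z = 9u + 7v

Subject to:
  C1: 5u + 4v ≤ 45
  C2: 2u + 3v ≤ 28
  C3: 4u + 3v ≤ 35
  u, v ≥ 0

(0, 0), (8.75, 0), (5, 5), (3.286, 7.143), (0, 9.333)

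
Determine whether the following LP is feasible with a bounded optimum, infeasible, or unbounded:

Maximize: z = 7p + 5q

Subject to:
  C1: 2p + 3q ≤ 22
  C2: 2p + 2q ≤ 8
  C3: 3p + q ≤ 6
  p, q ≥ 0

Feasible with a bounded optimal solution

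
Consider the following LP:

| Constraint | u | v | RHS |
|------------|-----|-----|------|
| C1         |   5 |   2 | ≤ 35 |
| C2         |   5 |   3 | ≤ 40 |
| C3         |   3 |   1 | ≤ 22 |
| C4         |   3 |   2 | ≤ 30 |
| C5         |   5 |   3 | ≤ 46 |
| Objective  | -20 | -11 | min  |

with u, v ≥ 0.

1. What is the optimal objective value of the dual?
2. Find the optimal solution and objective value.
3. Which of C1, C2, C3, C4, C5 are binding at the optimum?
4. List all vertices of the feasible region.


1. -155
2. u = 5, v = 5, z = -155
3. C1, C2
4. (0, 0), (7, 0), (5, 5), (0, 13.33)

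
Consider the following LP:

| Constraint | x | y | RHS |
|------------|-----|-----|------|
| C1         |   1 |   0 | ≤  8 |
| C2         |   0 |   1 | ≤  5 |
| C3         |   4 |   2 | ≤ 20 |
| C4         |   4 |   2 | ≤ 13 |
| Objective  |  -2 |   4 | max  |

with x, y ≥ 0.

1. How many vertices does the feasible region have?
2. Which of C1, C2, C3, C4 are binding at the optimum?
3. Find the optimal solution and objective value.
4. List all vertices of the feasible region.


1. 4
2. C2
3. x = 0, y = 5, z = 20
4. (0, 0), (3.25, 0), (0.75, 5), (0, 5)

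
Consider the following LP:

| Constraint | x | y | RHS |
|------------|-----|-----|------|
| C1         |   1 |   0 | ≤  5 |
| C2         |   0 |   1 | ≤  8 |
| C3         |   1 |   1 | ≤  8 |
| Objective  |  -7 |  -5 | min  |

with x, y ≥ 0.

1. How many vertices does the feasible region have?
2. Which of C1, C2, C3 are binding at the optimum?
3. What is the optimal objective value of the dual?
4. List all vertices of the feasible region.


1. 4
2. C1, C3
3. -50
4. (0, 0), (5, 0), (5, 3), (0, 8)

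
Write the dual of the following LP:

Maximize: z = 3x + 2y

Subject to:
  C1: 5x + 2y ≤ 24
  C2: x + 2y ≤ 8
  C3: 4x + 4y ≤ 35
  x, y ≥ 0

Primal max cᵀx s.t. Ax ≤ b, x ≥ 0  →  Dual min bᵀy s.t. Aᵀy ≥ c, y ≥ 0.

Minimize: z = 24y1 + 8y2 + 35y3

Subject to:
  5y1 + y2 + 4y3 ≥ 3
  2y1 + 2y2 + 4y3 ≥ 2
  y1, y2, y3 ≥ 0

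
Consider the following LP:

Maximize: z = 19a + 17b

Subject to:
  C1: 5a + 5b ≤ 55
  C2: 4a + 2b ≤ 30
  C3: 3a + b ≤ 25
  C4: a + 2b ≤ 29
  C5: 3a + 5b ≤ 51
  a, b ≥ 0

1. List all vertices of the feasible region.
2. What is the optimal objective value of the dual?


1. (0, 0), (7.5, 0), (4, 7), (2, 9), (0, 10.2)
2. 195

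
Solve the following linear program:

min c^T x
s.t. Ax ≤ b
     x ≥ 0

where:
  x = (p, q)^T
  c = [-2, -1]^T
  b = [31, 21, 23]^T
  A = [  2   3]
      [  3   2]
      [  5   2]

Evaluate the objective at each vertex of the feasible region:
  z(0, 0) = 0
  z(4.6, 0) = -9.2
  z(1, 9) = -11  ←
  z(0.2, 10.2) = -10.6
  z(0, 10.33) = -10.33
The minimum is at p = 1, q = 9.

p = 1, q = 9, z = -11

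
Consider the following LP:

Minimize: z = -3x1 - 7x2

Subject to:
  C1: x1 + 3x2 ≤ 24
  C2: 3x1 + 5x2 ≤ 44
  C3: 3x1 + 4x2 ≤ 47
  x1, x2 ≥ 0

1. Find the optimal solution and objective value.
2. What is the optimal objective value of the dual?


1. x1 = 3, x2 = 7, z = -58
2. -58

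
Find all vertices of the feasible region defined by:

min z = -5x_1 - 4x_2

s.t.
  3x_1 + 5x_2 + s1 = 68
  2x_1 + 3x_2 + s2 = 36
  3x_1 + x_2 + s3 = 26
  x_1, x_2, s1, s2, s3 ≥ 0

(0, 0), (8.667, 0), (6, 8), (0, 12)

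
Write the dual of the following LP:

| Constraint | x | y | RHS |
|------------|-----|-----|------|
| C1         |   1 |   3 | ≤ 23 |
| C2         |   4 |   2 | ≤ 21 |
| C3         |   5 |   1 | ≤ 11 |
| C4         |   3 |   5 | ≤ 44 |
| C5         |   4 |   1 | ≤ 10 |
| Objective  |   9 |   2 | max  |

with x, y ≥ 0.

Primal max cᵀx s.t. Ax ≤ b, x ≥ 0  →  Dual min bᵀy s.t. Aᵀy ≥ c, y ≥ 0.

Minimize: z = 23y1 + 21y2 + 11y3 + 44y4 + 10y5

Subject to:
  y1 + 4y2 + 5y3 + 3y4 + 4y5 ≥ 9
  3y1 + 2y2 + y3 + 5y4 + y5 ≥ 2
  y1, y2, y3, y4, y5 ≥ 0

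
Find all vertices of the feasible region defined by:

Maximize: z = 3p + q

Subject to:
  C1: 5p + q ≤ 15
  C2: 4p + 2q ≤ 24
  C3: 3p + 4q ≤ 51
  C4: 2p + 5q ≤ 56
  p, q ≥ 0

(0, 0), (3, 0), (1, 10), (0.5, 11), (0, 11.2)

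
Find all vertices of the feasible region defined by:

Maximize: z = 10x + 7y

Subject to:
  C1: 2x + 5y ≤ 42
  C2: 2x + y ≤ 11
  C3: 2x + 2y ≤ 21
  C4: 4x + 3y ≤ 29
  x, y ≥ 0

(0, 0), (5.5, 0), (2, 7), (1.357, 7.857), (0, 8.4)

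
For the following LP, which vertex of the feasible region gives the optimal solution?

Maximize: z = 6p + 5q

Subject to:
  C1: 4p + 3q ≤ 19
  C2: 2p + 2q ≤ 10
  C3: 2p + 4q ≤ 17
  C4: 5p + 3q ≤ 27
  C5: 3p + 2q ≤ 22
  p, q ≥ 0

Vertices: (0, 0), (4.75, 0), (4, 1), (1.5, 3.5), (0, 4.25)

Evaluate the objective at each vertex of the feasible region:
  z(0, 0) = 0
  z(4.75, 0) = 28.5
  z(4, 1) = 29  ←
  z(1.5, 3.5) = 26.5
  z(0, 4.25) = 21.25
The maximum is at p = 4, q = 1.

(4, 1)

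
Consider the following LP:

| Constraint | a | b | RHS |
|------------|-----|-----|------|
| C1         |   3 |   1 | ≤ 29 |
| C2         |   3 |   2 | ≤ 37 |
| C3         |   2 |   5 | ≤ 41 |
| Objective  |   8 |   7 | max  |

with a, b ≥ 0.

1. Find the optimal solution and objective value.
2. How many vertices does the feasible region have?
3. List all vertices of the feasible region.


1. a = 8, b = 5, z = 99
2. 4
3. (0, 0), (9.667, 0), (8, 5), (0, 8.2)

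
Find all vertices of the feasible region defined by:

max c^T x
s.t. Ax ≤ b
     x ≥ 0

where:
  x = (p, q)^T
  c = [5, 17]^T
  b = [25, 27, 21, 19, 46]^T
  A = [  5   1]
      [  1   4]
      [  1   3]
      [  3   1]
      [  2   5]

(0, 0), (5, 0), (3.857, 5.714), (3, 6), (0, 6.75)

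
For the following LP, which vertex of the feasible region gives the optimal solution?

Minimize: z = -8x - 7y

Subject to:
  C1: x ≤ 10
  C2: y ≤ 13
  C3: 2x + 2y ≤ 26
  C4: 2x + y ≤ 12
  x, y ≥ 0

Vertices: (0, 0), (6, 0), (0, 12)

Evaluate the objective at each vertex of the feasible region:
  z(0, 0) = 0
  z(6, 0) = -48
  z(0, 12) = -84  ←
The minimum is at x = 0, y = 12.

(0, 12)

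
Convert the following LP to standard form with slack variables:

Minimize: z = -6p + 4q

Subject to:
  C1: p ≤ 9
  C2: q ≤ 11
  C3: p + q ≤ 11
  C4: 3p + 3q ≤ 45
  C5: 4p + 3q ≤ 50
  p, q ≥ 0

min z = -6p + 4q

s.t.
  p + s1 = 9
  q + s2 = 11
  p + q + s3 = 11
  3p + 3q + s4 = 45
  4p + 3q + s5 = 50
  p, q, s1, s2, s3, s4, s5 ≥ 0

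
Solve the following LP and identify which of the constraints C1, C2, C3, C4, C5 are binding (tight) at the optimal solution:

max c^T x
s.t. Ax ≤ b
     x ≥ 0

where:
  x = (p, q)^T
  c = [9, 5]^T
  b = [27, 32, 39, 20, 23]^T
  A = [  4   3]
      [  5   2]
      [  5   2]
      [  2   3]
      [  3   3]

At p = 6, q = 1, compute slack b - a·x for each constraint:
  C1: 27 − 27 = 0  (binding)
  C2: 32 − 32 = 0  (binding)
  C3: 39 − 32 = 7  (slack)
  C4: 20 − 15 = 5  (slack)
  C5: 23 − 21 = 2  (slack)

Optimal: p = 6, q = 1
Binding: C1, C2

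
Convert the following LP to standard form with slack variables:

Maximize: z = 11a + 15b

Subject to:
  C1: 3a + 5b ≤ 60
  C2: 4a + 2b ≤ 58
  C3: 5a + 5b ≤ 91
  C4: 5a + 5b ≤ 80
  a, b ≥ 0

max z = 11a + 15b

s.t.
  3a + 5b + s1 = 60
  4a + 2b + s2 = 58
  5a + 5b + s3 = 91
  5a + 5b + s4 = 80
  a, b, s1, s2, s3, s4 ≥ 0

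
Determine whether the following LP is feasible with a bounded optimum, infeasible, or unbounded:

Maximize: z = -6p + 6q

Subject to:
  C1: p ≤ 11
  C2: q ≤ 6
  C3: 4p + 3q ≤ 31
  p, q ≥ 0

Feasible with a bounded optimal solution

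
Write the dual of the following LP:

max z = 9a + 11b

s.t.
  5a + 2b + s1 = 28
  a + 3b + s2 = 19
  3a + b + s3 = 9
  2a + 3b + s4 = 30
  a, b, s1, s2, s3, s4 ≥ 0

Primal max cᵀx s.t. Ax ≤ b, x ≥ 0  →  Dual min bᵀy s.t. Aᵀy ≥ c, y ≥ 0.

Minimize: z = 28y1 + 19y2 + 9y3 + 30y4

Subject to:
  5y1 + y2 + 3y3 + 2y4 ≥ 9
  2y1 + 3y2 + y3 + 3y4 ≥ 11
  y1, y2, y3, y4 ≥ 0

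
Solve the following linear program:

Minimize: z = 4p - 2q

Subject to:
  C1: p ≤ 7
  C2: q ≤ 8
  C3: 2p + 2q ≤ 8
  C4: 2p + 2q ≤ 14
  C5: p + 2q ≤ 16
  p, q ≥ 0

Evaluate the objective at each vertex of the feasible region:
  z(0, 0) = 0
  z(4, 0) = 16
  z(0, 4) = -8  ←
The minimum is at p = 0, q = 4.

p = 0, q = 4, z = -8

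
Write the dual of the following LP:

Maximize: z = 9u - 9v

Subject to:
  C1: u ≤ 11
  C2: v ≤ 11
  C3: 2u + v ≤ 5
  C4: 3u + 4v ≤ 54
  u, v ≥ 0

Primal max cᵀx s.t. Ax ≤ b, x ≥ 0  →  Dual min bᵀy s.t. Aᵀy ≥ c, y ≥ 0.

Minimize: z = 11y1 + 11y2 + 5y3 + 54y4

Subject to:
  y1 + 2y3 + 3y4 ≥ 9
  y2 + y3 + 4y4 ≥ -9
  y1, y2, y3, y4 ≥ 0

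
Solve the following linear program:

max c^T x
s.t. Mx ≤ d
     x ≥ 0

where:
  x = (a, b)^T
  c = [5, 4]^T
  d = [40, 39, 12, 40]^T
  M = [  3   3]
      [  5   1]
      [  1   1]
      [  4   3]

Evaluate the objective at each vertex of the feasible region:
  z(0, 0) = 0
  z(7.8, 0) = 39
  z(7, 4) = 51
  z(4, 8) = 52  ←
  z(0, 12) = 48
The maximum is at a = 4, b = 8.

a = 4, b = 8, z = 52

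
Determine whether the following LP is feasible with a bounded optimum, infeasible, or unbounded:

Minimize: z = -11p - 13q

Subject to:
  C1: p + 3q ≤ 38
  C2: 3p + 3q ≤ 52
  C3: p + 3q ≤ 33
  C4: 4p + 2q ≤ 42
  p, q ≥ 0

Feasible with a bounded optimal solution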